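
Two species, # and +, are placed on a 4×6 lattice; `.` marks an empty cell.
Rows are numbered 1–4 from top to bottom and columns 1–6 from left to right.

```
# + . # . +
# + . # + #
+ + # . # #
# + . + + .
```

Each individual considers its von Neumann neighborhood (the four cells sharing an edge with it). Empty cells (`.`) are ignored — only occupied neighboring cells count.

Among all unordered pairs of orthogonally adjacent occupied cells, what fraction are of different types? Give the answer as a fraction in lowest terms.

Scan each occupied cell's neighbors to the right and below so each pair is counted once.
Row 1: #(1,1)–+(1,2)≠ #(1,1)–#(2,1)= +(1,2)–+(2,2)= #(1,4)–#(2,4)= +(1,6)–#(2,6)≠  → 2/5 unlike.
Row 2: #(2,1)–+(2,2)≠ #(2,1)–+(3,1)≠ +(2,2)–+(3,2)= #(2,4)–+(2,5)≠ +(2,5)–#(2,6)≠ +(2,5)–#(3,5)≠ #(2,6)–#(3,6)=  → 5/7 unlike.
Row 3: +(3,1)–+(3,2)= +(3,1)–#(4,1)≠ +(3,2)–#(3,3)≠ +(3,2)–+(4,2)= #(3,5)–#(3,6)= #(3,5)–+(4,5)≠  → 3/6 unlike.
Row 4: #(4,1)–+(4,2)≠ +(4,4)–+(4,5)=  → 1/2 unlike.
Total adjacent occupied pairs: 20; unlike-type pairs: 11.
11/20 is already in lowest terms.

11/20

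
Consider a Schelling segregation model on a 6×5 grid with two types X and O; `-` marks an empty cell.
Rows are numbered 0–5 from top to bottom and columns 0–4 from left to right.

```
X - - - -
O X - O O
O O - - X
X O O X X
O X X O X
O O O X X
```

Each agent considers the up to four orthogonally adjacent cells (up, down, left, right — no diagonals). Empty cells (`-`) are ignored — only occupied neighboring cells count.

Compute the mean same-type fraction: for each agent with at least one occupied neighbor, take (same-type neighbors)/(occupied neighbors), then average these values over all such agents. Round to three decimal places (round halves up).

0.464

Row 0: (0,0)X 0/1
Row 1: (1,0)O 1/3 · (1,1)X 0/2 · (1,3)O 1/1 · (1,4)O 1/2
Row 2: (2,0)O 2/3 · (2,1)O 2/3 · (2,4)X 1/2
Row 3: (3,0)X 0/3 · (3,1)O 2/4 · (3,2)O 1/3 · (3,3)X 1/3 · (3,4)X 3/3
Row 4: (4,0)O 1/3 · (4,1)X 1/4 · (4,2)X 1/4 · (4,3)O 0/4 · (4,4)X 2/3
Row 5: (5,0)O 2/2 · (5,1)O 2/3 · (5,2)O 1/3 · (5,3)X 1/3 · (5,4)X 2/2
Sum over 23 agents: 0/1 + 1/3 + 0/2 + 1/1 + 1/2 + 2/3 + 2/3 + 1/2 + 0/3 + 2/4 + 1/3 + 1/3 + 3/3 + 1/3 + 1/4 + 1/4 + 0/4 + 2/3 + 2/2 + 2/3 + 1/3 + 1/3 + 2/2 = 32/3; mean = 32/3 ÷ 23 = 32/69 = 0.463768… → 0.464.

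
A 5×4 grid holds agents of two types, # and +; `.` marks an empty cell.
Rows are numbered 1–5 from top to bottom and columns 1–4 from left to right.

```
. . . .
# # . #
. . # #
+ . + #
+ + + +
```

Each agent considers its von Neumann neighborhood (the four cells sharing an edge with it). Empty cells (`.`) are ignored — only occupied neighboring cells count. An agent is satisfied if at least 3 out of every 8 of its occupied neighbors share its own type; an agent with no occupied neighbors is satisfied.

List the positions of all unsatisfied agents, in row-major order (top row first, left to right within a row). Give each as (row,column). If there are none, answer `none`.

(2,1)# 1/1 ✓
(2,2)# 1/1 ✓
(2,4)# 1/1 ✓
(3,3)# 1/2 ✓
(3,4)# 3/3 ✓
(4,1)+ 1/1 ✓
(4,3)+ 1/3 ✗
(4,4)# 1/3 ✗
(5,1)+ 2/2 ✓
(5,2)+ 2/2 ✓
(5,3)+ 3/3 ✓
(5,4)+ 1/2 ✓

(4,3), (4,4)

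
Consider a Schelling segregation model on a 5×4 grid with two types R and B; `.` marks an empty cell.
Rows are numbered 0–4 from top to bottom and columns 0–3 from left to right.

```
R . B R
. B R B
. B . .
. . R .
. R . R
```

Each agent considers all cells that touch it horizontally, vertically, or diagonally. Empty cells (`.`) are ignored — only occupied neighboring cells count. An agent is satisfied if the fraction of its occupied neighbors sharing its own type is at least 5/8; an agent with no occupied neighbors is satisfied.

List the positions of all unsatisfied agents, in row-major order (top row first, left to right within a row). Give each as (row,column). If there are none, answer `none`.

(0,0), (0,2), (0,3), (1,1), (1,2), (1,3), (2,1)

Row 0: (0,0)R 0/1 unhappy · (0,2)B 2/4 unhappy · (0,3)R 1/3 unhappy
Row 1: (1,1)B 2/4 unhappy · (1,2)R 1/5 unhappy · (1,3)B 1/3 unhappy
Row 2: (2,1)B 1/3 unhappy
Row 3: (3,2)R 2/3 ok
Row 4: (4,1)R 1/1 ok · (4,3)R 1/1 ok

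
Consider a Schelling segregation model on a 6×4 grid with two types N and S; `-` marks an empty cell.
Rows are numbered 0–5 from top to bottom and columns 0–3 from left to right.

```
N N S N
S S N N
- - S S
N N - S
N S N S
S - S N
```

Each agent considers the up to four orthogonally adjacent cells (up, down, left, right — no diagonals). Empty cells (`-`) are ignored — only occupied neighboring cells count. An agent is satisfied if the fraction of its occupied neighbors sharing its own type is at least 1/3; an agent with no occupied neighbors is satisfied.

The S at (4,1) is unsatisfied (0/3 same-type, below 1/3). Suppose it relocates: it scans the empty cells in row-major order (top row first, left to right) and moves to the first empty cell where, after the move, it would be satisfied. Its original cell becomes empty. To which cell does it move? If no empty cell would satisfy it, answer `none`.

Vacating (4,1). Empty cells in order:
  (2,0): 1/2 same-type → satisfied — stop here.

(2,0)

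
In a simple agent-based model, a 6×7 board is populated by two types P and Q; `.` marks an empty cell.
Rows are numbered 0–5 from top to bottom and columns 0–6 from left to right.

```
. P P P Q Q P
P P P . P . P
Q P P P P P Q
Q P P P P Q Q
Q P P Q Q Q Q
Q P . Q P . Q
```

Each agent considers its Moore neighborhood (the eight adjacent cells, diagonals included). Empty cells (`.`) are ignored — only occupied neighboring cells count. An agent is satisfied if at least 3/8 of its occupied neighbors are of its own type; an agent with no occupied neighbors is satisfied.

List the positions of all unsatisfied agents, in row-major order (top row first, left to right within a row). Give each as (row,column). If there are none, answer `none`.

(0,4), (0,5), (2,0), (4,3), (5,0), (5,4)

Row 0: (0,1)P 4/4 ok · (0,2)P 4/4 ok · (0,3)P 3/4 ok · (0,4)Q 1/3 unhappy · (0,5)Q 1/4 unhappy · (0,6)P 1/2 ok
Row 1: (1,0)P 3/4 ok · (1,1)P 6/7 ok · (1,2)P 7/7 ok · (1,4)P 4/6 ok · (1,6)P 2/4 ok
Row 2: (2,0)Q 1/5 unhappy · (2,1)P 6/8 ok · (2,2)P 7/7 ok · (2,3)P 7/7 ok · (2,4)P 5/6 ok · (2,5)P 4/7 ok · (2,6)Q 2/4 ok
Row 3: (3,0)Q 2/5 ok · (3,1)P 5/8 ok · (3,2)P 7/8 ok · (3,3)P 6/8 ok · (3,4)P 4/8 ok · (3,5)Q 5/8 ok · (3,6)Q 4/5 ok
Row 4: (4,0)Q 2/5 ok · (4,1)P 4/7 ok · (4,2)P 5/7 ok · (4,3)Q 2/7 unhappy · (4,4)Q 4/7 ok · (4,5)Q 5/7 ok · (4,6)Q 4/4 ok
Row 5: (5,0)Q 1/3 unhappy · (5,1)P 2/4 ok · (5,3)Q 2/4 ok · (5,4)P 0/4 unhappy · (5,6)Q 2/2 ok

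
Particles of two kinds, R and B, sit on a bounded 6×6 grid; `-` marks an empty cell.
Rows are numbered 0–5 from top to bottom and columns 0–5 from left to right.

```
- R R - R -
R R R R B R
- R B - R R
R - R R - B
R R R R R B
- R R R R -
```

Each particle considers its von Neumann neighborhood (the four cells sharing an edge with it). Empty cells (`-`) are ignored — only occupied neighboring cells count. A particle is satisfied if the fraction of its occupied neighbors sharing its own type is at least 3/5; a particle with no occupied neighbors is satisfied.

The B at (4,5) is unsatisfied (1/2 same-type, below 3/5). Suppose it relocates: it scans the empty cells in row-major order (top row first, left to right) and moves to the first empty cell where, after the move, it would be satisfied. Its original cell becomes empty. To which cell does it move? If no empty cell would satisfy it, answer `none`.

none

Vacating (4,5). Empty cells in order:
  (0,0): 0/2 same-type → still unsatisfied.
  (0,3): 0/3 same-type → still unsatisfied.
  (0,5): 0/2 same-type → still unsatisfied.
  (2,0): 0/3 same-type → still unsatisfied.
  (2,3): 1/4 same-type → still unsatisfied.
  (3,1): 0/4 same-type → still unsatisfied.
  (3,4): 1/4 same-type → still unsatisfied.
  (5,0): 0/2 same-type → still unsatisfied.
  (5,5): 0/1 same-type → still unsatisfied.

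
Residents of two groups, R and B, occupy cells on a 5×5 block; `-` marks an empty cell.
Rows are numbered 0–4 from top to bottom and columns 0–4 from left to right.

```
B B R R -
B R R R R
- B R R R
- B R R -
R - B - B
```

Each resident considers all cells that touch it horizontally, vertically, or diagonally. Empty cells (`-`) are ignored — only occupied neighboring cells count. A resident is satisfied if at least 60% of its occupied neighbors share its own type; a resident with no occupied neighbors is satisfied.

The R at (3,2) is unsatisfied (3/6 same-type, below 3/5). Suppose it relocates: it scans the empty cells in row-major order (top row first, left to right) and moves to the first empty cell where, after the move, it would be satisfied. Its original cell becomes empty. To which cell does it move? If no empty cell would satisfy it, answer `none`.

Vacating (3,2). Empty cells in order:
  (0,4): 3/3 same-type → satisfied — stop here.

(0,4)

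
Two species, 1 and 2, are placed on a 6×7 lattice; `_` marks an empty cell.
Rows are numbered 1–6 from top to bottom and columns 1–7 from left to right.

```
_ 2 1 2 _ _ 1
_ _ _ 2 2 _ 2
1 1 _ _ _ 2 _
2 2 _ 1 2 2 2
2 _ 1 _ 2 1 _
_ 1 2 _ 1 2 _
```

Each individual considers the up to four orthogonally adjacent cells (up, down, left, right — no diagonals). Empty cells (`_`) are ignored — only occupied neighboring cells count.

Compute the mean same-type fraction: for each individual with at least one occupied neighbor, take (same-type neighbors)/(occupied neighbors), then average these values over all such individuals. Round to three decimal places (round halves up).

0.392

(1,2)2 0/1
(1,3)1 0/2
(1,4)2 1/2
(1,7)1 0/1
(2,4)2 2/2
(2,5)2 1/1
(2,7)2 0/1
(3,1)1 1/2
(3,2)1 1/2
(3,6)2 1/1
(4,1)2 2/3
(4,2)2 1/2
(4,4)1 0/1
(4,5)2 2/3
(4,6)2 3/4
(4,7)2 1/1
(5,1)2 1/1
(5,3)1 0/1
(5,5)2 1/3
(5,6)1 0/3
(6,2)1 0/1
(6,3)2 0/2
(6,5)1 0/2
(6,6)2 0/2
Sum over 24 individuals: 0/1 + 0/2 + 1/2 + 0/1 + 2/2 + 1/1 + 0/1 + 1/2 + 1/2 + 1/1 + 2/3 + 1/2 + 0/1 + 2/3 + 3/4 + 1/1 + 1/1 + 0/1 + 1/3 + 0/3 + 0/1 + 0/2 + 0/2 + 0/2 = 113/12; mean = 113/12 ÷ 24 = 113/288 = 0.392361… → 0.392.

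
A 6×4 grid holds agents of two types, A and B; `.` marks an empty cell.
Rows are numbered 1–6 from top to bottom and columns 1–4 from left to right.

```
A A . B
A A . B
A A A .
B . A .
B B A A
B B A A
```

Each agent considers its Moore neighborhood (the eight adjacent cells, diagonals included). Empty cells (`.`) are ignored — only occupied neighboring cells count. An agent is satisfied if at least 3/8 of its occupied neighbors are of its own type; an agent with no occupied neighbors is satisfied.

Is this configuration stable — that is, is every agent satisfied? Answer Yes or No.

Yes

(1,1)A 3/3 ok
(1,2)A 3/3 ok
(1,4)B 1/1 ok
(2,1)A 5/5 ok
(2,2)A 6/6 ok
(2,4)B 1/2 ok
(3,1)A 3/4 ok
(3,2)A 5/6 ok
(3,3)A 3/4 ok
(4,1)B 2/4 ok
(4,3)A 4/5 ok
(5,1)B 4/4 ok
(5,2)B 4/7 ok
(5,3)A 4/6 ok
(5,4)A 4/4 ok
(6,1)B 3/3 ok
(6,2)B 3/5 ok
(6,3)A 3/5 ok
(6,4)A 3/3 ok
All meet the threshold, so the configuration is stable.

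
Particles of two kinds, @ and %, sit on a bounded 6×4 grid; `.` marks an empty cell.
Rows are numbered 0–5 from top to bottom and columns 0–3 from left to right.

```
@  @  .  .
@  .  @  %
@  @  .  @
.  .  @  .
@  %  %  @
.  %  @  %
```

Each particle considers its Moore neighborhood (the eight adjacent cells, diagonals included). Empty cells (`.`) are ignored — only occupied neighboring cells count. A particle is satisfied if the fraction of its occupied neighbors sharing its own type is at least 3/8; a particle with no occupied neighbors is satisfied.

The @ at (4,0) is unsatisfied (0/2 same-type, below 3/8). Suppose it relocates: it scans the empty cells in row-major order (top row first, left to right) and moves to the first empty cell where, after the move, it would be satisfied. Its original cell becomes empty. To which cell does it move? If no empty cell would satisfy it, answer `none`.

Vacating (4,0). Empty cells in order:
  (0,2): 2/3 same-type → satisfied — stop here.

(0,2)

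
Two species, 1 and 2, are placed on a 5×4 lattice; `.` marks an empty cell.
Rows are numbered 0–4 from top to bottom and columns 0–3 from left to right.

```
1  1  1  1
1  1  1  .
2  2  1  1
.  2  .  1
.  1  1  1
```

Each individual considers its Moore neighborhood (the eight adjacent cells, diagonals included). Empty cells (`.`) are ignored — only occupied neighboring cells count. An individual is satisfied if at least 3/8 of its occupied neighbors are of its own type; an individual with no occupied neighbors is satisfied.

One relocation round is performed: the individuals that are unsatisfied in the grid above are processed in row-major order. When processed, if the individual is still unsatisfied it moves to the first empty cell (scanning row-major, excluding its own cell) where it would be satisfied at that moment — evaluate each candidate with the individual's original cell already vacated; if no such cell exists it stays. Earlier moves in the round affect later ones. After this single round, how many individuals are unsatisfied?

Initially unsatisfied (in order): (2,1).
  (2,1) → (3,0).
Resulting grid:
1 1 1 1
1 1 1 .
2 . 1 1
2 2 . 1
. 1 1 1
Unsatisfied now: (4,1).

1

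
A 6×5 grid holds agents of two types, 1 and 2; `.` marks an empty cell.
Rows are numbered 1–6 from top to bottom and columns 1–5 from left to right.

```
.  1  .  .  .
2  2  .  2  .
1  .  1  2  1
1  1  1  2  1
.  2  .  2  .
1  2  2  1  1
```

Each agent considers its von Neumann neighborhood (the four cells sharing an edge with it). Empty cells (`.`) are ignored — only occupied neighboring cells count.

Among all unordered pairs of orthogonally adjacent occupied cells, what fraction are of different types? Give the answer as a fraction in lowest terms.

5/11

Scan each occupied cell's neighbors to the right and below so each pair is counted once.
Row 1: 1(1,2)–2(2,2)≠  → 1/1 unlike.
Row 2: 2(2,1)–2(2,2)= 2(2,1)–1(3,1)≠ 2(2,4)–2(3,4)=  → 1/3 unlike.
Row 3: 1(3,1)–1(4,1)= 1(3,3)–2(3,4)≠ 1(3,3)–1(4,3)= 2(3,4)–1(3,5)≠ 2(3,4)–2(4,4)= 1(3,5)–1(4,5)=  → 2/6 unlike.
Row 4: 1(4,1)–1(4,2)= 1(4,2)–1(4,3)= 1(4,2)–2(5,2)≠ 1(4,3)–2(4,4)≠ 2(4,4)–1(4,5)≠ 2(4,4)–2(5,4)=  → 3/6 unlike.
Row 5: 2(5,2)–2(6,2)= 2(5,4)–1(6,4)≠  → 1/2 unlike.
Row 6: 1(6,1)–2(6,2)≠ 2(6,2)–2(6,3)= 2(6,3)–1(6,4)≠ 1(6,4)–1(6,5)=  → 2/4 unlike.
Total adjacent occupied pairs: 22; unlike-type pairs: 10.
10/22 reduces to 5/11.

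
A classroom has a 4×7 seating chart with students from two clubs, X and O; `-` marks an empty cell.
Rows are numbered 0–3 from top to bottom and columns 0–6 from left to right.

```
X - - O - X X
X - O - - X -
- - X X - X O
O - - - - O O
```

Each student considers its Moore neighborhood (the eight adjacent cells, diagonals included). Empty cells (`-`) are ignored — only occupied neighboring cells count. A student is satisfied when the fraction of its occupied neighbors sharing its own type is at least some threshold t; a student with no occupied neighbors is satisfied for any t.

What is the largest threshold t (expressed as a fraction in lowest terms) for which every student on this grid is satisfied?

(0,0)X 1/1
(0,3)O 1/1
(0,5)X 2/2
(0,6)X 2/2
(1,0)X 1/1
(1,2)O 1/3
(1,5)X 3/4
(2,2)X 1/2
(2,3)X 1/2
(2,5)X 1/4
(2,6)O 2/4
(3,0)O — no occupied neighbors
(3,5)O 2/3
(3,6)O 2/3
The smallest same-type fraction is 1/4 at (2,5), which reduces to 1/4. Any threshold above that leaves this student unsatisfied.

1/4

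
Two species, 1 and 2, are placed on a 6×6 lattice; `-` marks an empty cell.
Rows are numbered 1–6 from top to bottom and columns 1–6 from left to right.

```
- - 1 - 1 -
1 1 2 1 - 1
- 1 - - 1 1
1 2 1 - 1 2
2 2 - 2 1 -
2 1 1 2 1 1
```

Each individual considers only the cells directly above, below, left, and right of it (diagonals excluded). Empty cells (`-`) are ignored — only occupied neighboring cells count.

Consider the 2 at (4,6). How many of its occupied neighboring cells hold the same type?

0

Occupied neighbors of (4,6): (3,6)=1, (4,5)=1.
Same type (2): 0 of 2.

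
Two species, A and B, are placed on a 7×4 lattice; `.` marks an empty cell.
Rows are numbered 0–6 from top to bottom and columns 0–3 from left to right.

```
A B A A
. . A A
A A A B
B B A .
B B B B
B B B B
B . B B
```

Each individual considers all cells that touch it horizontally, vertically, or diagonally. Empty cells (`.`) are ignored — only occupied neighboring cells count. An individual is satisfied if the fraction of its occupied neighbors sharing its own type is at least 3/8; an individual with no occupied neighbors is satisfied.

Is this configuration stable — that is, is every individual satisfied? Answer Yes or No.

No

Row 0: (0,0)A 0/1 not · (0,1)B 0/3 not · (0,2)A 3/4 satisfied · (0,3)A 3/3 satisfied
Row 1: (1,2)A 5/7 satisfied · (1,3)A 4/5 satisfied
Row 2: (2,0)A 1/3 not · (2,1)A 4/6 satisfied · (2,2)A 4/6 satisfied · (2,3)B 0/4 not
Row 3: (3,0)B 3/5 satisfied · (3,1)B 4/8 satisfied · (3,2)A 2/7 not
Row 4: (4,0)B 5/5 satisfied · (4,1)B 7/8 satisfied · (4,2)B 6/7 satisfied · (4,3)B 3/4 satisfied
Row 5: (5,0)B 4/4 satisfied · (5,1)B 7/7 satisfied · (5,2)B 7/7 satisfied · (5,3)B 5/5 satisfied
Row 6: (6,0)B 2/2 satisfied · (6,2)B 4/4 satisfied · (6,3)B 3/3 satisfied
For instance (0,0) has only 0/1 same-type neighbors, below 3/8.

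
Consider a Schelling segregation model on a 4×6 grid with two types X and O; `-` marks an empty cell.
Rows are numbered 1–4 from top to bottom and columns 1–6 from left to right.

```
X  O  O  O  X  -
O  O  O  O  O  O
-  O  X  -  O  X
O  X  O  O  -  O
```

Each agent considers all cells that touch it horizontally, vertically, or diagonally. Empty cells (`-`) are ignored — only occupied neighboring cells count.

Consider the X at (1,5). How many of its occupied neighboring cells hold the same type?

Occupied neighbors of (1,5): (1,4)=O, (2,4)=O, (2,5)=O, (2,6)=O.
Same type (X): 0 of 4.

0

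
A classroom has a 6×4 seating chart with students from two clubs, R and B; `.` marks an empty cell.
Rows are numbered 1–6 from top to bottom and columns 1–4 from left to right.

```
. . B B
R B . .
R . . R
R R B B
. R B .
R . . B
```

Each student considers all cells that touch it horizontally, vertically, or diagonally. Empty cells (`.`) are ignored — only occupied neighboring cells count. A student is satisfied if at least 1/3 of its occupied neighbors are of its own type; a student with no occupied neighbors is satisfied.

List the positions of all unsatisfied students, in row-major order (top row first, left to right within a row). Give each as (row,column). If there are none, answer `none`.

(3,4)

(1,3)B 2/2 ok
(1,4)B 1/1 ok
(2,1)R 1/2 ok
(2,2)B 1/3 ok
(3,1)R 3/4 ok
(3,4)R 0/2 unhappy
(4,1)R 3/3 ok
(4,2)R 3/5 ok
(4,3)B 2/5 ok
(4,4)B 2/3 ok
(5,2)R 3/5 ok
(5,3)B 3/5 ok
(6,1)R 1/1 ok
(6,4)B 1/1 ok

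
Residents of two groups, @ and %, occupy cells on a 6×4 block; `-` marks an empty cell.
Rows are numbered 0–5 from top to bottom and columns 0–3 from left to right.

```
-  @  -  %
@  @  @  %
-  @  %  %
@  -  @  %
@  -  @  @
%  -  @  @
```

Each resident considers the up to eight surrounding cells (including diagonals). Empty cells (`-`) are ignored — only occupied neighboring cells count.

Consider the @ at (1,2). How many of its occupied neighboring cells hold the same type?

Occupied neighbors of (1,2): (0,1)=@, (0,3)=%, (1,1)=@, (1,3)=%, (2,1)=@, (2,2)=%, (2,3)=%.
Same type (@): 3 of 7.

3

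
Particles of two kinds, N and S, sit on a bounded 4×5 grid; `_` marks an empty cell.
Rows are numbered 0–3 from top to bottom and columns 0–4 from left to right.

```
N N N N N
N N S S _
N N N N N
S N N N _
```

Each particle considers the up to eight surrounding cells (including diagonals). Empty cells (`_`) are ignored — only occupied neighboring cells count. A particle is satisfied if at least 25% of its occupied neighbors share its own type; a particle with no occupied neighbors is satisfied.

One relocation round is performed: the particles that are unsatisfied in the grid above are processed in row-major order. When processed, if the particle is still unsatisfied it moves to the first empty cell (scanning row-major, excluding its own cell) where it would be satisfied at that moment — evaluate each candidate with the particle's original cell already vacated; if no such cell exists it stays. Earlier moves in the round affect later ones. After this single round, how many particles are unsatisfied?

Initially unsatisfied (in order): (1,2), (1,3), (3,0).
  (1,2): no empty cell satisfies it; stays.
  (1,3): no empty cell satisfies it; stays.
  (3,0): no empty cell satisfies it; stays.
Resulting grid:
N N N N N
N N S S _
N N N N N
S N N N _
Unsatisfied now: (1,2), (1,3), (3,0).

3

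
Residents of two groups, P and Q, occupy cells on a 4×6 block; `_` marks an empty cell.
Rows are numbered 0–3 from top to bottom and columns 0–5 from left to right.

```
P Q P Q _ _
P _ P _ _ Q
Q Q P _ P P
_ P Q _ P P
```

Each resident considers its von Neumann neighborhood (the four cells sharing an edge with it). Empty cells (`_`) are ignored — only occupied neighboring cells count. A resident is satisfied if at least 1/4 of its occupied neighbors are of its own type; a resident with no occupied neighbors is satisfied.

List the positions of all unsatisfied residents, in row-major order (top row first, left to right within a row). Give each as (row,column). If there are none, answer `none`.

Row 0: (0,0)P 1/2 satisfied · (0,1)Q 0/2 not · (0,2)P 1/3 satisfied · (0,3)Q 0/1 not
Row 1: (1,0)P 1/2 satisfied · (1,2)P 2/2 satisfied · (1,5)Q 0/1 not
Row 2: (2,0)Q 1/2 satisfied · (2,1)Q 1/3 satisfied · (2,2)P 1/3 satisfied · (2,4)P 2/2 satisfied · (2,5)P 2/3 satisfied
Row 3: (3,1)P 0/2 not · (3,2)Q 0/2 not · (3,4)P 2/2 satisfied · (3,5)P 2/2 satisfied

(0,1), (0,3), (1,5), (3,1), (3,2)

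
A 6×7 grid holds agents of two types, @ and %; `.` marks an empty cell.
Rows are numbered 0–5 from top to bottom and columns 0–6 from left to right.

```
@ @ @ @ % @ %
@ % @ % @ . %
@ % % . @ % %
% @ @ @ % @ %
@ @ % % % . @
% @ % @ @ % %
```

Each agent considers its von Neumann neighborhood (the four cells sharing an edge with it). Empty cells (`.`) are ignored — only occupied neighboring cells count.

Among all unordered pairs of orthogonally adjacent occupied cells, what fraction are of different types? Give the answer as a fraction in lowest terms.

Scan each occupied cell's neighbors to the right and below so each pair is counted once.
Row 0: @(0,0)–@(0,1)= @(0,0)–@(1,0)= @(0,1)–@(0,2)= @(0,1)–%(1,1)≠ @(0,2)–@(0,3)= @(0,2)–@(1,2)= @(0,3)–%(0,4)≠ @(0,3)–%(1,3)≠ %(0,4)–@(0,5)≠ %(0,4)–@(1,4)≠ @(0,5)–%(0,6)≠ %(0,6)–%(1,6)=  → 6/12 unlike.
Row 1: @(1,0)–%(1,1)≠ @(1,0)–@(2,0)= %(1,1)–@(1,2)≠ %(1,1)–%(2,1)= @(1,2)–%(1,3)≠ @(1,2)–%(2,2)≠ %(1,3)–@(1,4)≠ @(1,4)–@(2,4)= %(1,6)–%(2,6)=  → 5/9 unlike.
Row 2: @(2,0)–%(2,1)≠ @(2,0)–%(3,0)≠ %(2,1)–%(2,2)= %(2,1)–@(3,1)≠ %(2,2)–@(3,2)≠ @(2,4)–%(2,5)≠ @(2,4)–%(3,4)≠ %(2,5)–%(2,6)= %(2,5)–@(3,5)≠ %(2,6)–%(3,6)=  → 7/10 unlike.
Row 3: %(3,0)–@(3,1)≠ %(3,0)–@(4,0)≠ @(3,1)–@(3,2)= @(3,1)–@(4,1)= @(3,2)–@(3,3)= @(3,2)–%(4,2)≠ @(3,3)–%(3,4)≠ @(3,3)–%(4,3)≠ %(3,4)–@(3,5)≠ %(3,4)–%(4,4)= @(3,5)–%(3,6)≠ %(3,6)–@(4,6)≠  → 8/12 unlike.
Row 4: @(4,0)–@(4,1)= @(4,0)–%(5,0)≠ @(4,1)–%(4,2)≠ @(4,1)–@(5,1)= %(4,2)–%(4,3)= %(4,2)–%(5,2)= %(4,3)–%(4,4)= %(4,3)–@(5,3)≠ %(4,4)–@(5,4)≠ @(4,6)–%(5,6)≠  → 5/10 unlike.
Row 5: %(5,0)–@(5,1)≠ @(5,1)–%(5,2)≠ %(5,2)–@(5,3)≠ @(5,3)–@(5,4)= @(5,4)–%(5,5)≠ %(5,5)–%(5,6)=  → 4/6 unlike.
Total adjacent occupied pairs: 59; unlike-type pairs: 35.
35/59 is already in lowest terms.

35/59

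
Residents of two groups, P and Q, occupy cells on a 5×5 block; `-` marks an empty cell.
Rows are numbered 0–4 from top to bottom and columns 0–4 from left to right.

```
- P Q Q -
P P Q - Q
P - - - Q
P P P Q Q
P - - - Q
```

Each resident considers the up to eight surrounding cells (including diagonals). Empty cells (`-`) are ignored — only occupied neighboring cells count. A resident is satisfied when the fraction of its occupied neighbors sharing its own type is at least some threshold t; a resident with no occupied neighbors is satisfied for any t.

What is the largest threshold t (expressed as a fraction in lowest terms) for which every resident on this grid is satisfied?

(0,1)P 2/4
(0,2)Q 2/4
(0,3)Q 3/3
(1,0)P 3/3
(1,1)P 3/5
(1,2)Q 2/4
(1,4)Q 2/2
(2,0)P 4/4
(2,4)Q 3/3
(3,0)P 3/3
(3,1)P 4/4
(3,2)P 1/2
(3,3)Q 3/4
(3,4)Q 3/3
(4,0)P 2/2
(4,4)Q 2/2
The smallest same-type fraction is 2/4 at (0,1), which reduces to 1/2. Any threshold above that leaves this resident unsatisfied.

1/2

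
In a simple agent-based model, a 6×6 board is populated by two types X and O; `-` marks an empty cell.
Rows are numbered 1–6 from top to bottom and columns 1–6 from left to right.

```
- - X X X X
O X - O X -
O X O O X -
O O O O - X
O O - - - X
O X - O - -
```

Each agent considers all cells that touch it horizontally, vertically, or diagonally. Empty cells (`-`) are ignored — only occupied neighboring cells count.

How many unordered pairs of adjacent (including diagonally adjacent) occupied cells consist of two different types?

Scan each occupied cell's neighbors to the right and below (and the two forward diagonals) so each pair is counted once.
From row 1: 3 unlike of 10 pairs (running 3/10).
From row 2: 7 unlike of 12 pairs (running 10/22).
From row 3: 7 unlike of 16 pairs (running 17/38).
From row 4: 0 unlike of 9 pairs (running 17/47).
From row 5: 2 unlike of 5 pairs (running 19/52).
From row 6: 1 unlike of 1 pairs (running 20/53).
Total adjacent occupied pairs: 53; unlike-type pairs: 20.

20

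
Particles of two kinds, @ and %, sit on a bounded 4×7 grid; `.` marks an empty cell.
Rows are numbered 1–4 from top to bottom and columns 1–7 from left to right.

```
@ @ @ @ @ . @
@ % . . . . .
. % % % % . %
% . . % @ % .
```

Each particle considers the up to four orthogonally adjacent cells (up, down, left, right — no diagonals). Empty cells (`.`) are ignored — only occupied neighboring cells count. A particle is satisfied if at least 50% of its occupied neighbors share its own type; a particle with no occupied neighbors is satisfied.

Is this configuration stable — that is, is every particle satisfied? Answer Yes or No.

Row 1: (1,1)@ 2/2 ✓ · (1,2)@ 2/3 ✓ · (1,3)@ 2/2 ✓ · (1,4)@ 2/2 ✓ · (1,5)@ 1/1 ✓ · (1,7)@ 0/0 ✓
Row 2: (2,1)@ 1/2 ✓ · (2,2)% 1/3 ✗
Row 3: (3,2)% 2/2 ✓ · (3,3)% 2/2 ✓ · (3,4)% 3/3 ✓ · (3,5)% 1/2 ✓ · (3,7)% 0/0 ✓
Row 4: (4,1)% 0/0 ✓ · (4,4)% 1/2 ✓ · (4,5)@ 0/3 ✗ · (4,6)% 0/1 ✗
For instance (2,2) has only 1/3 same-type neighbors, below 1/2.

No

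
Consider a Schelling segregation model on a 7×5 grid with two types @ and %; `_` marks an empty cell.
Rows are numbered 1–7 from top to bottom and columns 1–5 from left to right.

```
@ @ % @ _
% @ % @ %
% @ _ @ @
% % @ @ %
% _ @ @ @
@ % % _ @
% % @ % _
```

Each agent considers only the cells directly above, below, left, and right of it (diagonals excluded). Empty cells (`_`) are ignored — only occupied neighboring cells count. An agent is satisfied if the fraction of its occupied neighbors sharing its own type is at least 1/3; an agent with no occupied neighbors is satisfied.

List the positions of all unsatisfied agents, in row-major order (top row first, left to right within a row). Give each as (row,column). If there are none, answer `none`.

(2,5), (4,5), (6,1), (7,3), (7,4)

(1,1)@ 1/2 ok
(1,2)@ 2/3 ok
(1,3)% 1/3 ok
(1,4)@ 1/2 ok
(2,1)% 1/3 ok
(2,2)@ 2/4 ok
(2,3)% 1/3 ok
(2,4)@ 2/4 ok
(2,5)% 0/2 unhappy
(3,1)% 2/3 ok
(3,2)@ 1/3 ok
(3,4)@ 3/3 ok
(3,5)@ 1/3 ok
(4,1)% 3/3 ok
(4,2)% 1/3 ok
(4,3)@ 2/3 ok
(4,4)@ 3/4 ok
(4,5)% 0/3 unhappy
(5,1)% 1/2 ok
(5,3)@ 2/3 ok
(5,4)@ 3/3 ok
(5,5)@ 2/3 ok
(6,1)@ 0/3 unhappy
(6,2)% 2/3 ok
(6,3)% 1/3 ok
(6,5)@ 1/1 ok
(7,1)% 1/2 ok
(7,2)% 2/3 ok
(7,3)@ 0/3 unhappy
(7,4)% 0/1 unhappy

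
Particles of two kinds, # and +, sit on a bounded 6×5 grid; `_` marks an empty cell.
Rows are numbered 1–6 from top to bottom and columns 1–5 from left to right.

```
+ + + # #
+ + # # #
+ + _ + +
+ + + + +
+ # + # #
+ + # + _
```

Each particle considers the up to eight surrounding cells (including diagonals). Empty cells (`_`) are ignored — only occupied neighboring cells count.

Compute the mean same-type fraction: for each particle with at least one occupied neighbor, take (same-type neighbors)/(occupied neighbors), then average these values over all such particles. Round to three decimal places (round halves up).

(1,1)+ 3/3
(1,2)+ 4/5
(1,3)+ 2/5
(1,4)# 4/5
(1,5)# 3/3
(2,1)+ 5/5
(2,2)+ 6/7
(2,3)# 2/7
(2,4)# 4/7
(2,5)# 3/5
(3,1)+ 5/5
(3,2)+ 6/7
(3,4)+ 4/7
(3,5)+ 3/5
(4,1)+ 4/5
(4,2)+ 6/7
(4,3)+ 5/7
(4,4)+ 5/7
(4,5)+ 3/5
(5,1)+ 4/5
(5,2)# 1/8
(5,3)+ 5/8
(5,4)# 2/7
(5,5)# 1/4
(6,1)+ 2/3
(6,2)+ 3/5
(6,3)# 2/5
(6,4)+ 1/4
Sum over 28 particles: 3/3 + 4/5 + 2/5 + 4/5 + 3/3 + 5/5 + 6/7 + 2/7 + 4/7 + 3/5 + 5/5 + 6/7 + 4/7 + 3/5 + 4/5 + 6/7 + 5/7 + 5/7 + 3/5 + 4/5 + 1/8 + 5/8 + 2/7 + 1/4 + 2/3 + 3/5 + 2/5 + 1/4 = 7573/420; mean = 7573/420 ÷ 28 = 7573/11760 = 0.643962… → 0.644.

0.644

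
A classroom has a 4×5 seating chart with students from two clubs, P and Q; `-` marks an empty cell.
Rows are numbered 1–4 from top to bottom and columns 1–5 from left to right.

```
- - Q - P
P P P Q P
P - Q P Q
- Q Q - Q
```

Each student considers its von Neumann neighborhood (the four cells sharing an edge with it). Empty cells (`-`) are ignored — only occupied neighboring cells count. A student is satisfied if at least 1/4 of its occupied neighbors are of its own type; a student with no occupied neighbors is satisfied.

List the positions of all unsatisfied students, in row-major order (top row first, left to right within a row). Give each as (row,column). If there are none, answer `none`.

Row 1: (1,3)Q 0/1 unhappy · (1,5)P 1/1 ok
Row 2: (2,1)P 2/2 ok · (2,2)P 2/2 ok · (2,3)P 1/4 ok · (2,4)Q 0/3 unhappy · (2,5)P 1/3 ok
Row 3: (3,1)P 1/1 ok · (3,3)Q 1/3 ok · (3,4)P 0/3 unhappy · (3,5)Q 1/3 ok
Row 4: (4,2)Q 1/1 ok · (4,3)Q 2/2 ok · (4,5)Q 1/1 ok

(1,3), (2,4), (3,4)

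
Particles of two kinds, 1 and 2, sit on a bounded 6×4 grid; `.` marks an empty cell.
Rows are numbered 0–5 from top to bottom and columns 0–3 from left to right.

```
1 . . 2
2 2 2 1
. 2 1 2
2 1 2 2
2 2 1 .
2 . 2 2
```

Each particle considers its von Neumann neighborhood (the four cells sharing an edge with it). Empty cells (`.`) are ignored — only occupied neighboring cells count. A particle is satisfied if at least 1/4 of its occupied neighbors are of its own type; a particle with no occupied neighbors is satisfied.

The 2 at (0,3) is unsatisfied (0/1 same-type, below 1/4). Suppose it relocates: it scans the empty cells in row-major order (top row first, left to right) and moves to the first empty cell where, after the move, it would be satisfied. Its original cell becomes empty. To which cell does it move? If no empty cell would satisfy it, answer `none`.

Vacating (0,3). Empty cells in order:
  (0,1): 1/2 same-type → satisfied — stop here.

(0,1)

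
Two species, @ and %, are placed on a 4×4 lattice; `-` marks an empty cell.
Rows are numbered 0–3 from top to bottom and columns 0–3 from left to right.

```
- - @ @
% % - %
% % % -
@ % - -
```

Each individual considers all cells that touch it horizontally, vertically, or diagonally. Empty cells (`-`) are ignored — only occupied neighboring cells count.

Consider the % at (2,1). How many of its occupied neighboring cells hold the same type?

5

Occupied neighbors of (2,1): (1,0)=%, (1,1)=%, (2,0)=%, (2,2)=%, (3,0)=@, (3,1)=%.
Same type (%): 5 of 6.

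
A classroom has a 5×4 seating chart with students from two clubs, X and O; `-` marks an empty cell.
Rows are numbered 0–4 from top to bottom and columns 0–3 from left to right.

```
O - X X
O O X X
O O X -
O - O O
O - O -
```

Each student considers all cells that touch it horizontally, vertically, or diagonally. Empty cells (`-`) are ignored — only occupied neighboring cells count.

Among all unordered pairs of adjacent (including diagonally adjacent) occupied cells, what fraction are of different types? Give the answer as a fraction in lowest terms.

Scan each occupied cell's neighbors to the right and below (and the two forward diagonals) so each pair is counted once.
From row 0: 1 unlike of 8 pairs (running 1/8).
From row 1: 3 unlike of 11 pairs (running 4/19).
From row 2: 3 unlike of 7 pairs (running 7/26).
From row 3: 0 unlike of 4 pairs (running 7/30).
Total adjacent occupied pairs: 30; unlike-type pairs: 7.
7/30 is already in lowest terms.

7/30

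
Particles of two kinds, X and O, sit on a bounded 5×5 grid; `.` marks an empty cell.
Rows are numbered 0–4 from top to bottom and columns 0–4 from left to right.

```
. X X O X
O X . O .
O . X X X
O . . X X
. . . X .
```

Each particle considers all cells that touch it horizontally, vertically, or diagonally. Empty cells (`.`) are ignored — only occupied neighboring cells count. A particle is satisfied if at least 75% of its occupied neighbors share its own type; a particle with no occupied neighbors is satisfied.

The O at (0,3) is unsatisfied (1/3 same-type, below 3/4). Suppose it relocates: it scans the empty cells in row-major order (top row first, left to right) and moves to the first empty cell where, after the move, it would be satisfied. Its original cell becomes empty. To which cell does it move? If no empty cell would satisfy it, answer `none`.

(4,0)

Vacating (0,3). Empty cells in order:
  (0,0): 1/3 same-type → still unsatisfied.
  (1,2): 1/6 same-type → still unsatisfied.
  (1,4): 1/4 same-type → still unsatisfied.
  (2,1): 3/5 same-type → still unsatisfied.
  (3,1): 2/3 same-type → still unsatisfied.
  (3,2): 0/4 same-type → still unsatisfied.
  (4,0): 1/1 same-type → satisfied — stop here.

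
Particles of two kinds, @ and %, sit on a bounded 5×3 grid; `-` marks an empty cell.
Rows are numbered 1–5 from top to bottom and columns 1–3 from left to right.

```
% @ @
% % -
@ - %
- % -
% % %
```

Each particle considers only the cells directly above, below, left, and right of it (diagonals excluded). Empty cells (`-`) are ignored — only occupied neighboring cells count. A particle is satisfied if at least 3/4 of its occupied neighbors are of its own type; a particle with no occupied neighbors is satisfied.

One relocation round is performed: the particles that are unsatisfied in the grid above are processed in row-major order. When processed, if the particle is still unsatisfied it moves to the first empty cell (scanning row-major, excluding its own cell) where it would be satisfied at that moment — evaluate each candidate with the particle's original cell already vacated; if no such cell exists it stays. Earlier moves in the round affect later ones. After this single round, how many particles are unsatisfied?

Initially unsatisfied (in order): (1,1), (1,2), (2,1), (2,2), (3,1).
  (1,1) → (3,2).
  (1,2): no empty cell satisfies it; stays.
  (2,1) → (4,3).
  (2,2): no empty cell satisfies it; stays.
  (3,1) → (1,1).
Resulting grid:
@ @ @
- % -
- % %
- % %
% % %
Unsatisfied now: (1,2), (2,2).

2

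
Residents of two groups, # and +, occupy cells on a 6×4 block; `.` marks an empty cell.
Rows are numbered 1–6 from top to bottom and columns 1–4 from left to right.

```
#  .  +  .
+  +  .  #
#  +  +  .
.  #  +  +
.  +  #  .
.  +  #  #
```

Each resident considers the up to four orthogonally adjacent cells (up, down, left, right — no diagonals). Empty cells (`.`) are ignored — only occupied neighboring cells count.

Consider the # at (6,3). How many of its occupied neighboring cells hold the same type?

Occupied neighbors of (6,3): (5,3)=#, (6,2)=+, (6,4)=#.
Same type (#): 2 of 3.

2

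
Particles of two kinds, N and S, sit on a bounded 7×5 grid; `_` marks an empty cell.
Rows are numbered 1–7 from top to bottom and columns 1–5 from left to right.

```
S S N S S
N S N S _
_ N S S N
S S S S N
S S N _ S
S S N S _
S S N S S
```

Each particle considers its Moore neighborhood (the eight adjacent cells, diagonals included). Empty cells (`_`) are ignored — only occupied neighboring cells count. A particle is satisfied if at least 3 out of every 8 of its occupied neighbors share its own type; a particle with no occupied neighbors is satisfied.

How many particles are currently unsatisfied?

9

(1,1)S 2/3 satisfied
(1,2)S 2/5 satisfied
(1,3)N 1/5 not
(1,4)S 2/4 satisfied
(1,5)S 2/2 satisfied
(2,1)N 1/4 not
(2,2)S 3/7 satisfied
(2,3)N 2/8 not
(2,4)S 4/7 satisfied
(3,2)N 2/7 not
(3,3)S 6/8 satisfied
(3,4)S 4/7 satisfied
(3,5)N 1/4 not
(4,1)S 3/4 satisfied
(4,2)S 5/7 satisfied
(4,3)S 5/7 satisfied
(4,4)S 4/7 satisfied
(4,5)N 1/4 not
(5,1)S 5/5 satisfied
(5,2)S 6/8 satisfied
(5,3)N 1/7 not
(5,5)S 2/3 satisfied
(6,1)S 5/5 satisfied
(6,2)S 5/8 satisfied
(6,3)N 2/7 not
(6,4)S 3/6 satisfied
(7,1)S 3/3 satisfied
(7,2)S 3/5 satisfied
(7,3)N 1/5 not
(7,4)S 2/4 satisfied
(7,5)S 2/2 satisfied
Unsatisfied: (1,3), (2,1), (2,3), (3,2), (3,5), (4,5), (5,3), (6,3), (7,3) — 9 in total.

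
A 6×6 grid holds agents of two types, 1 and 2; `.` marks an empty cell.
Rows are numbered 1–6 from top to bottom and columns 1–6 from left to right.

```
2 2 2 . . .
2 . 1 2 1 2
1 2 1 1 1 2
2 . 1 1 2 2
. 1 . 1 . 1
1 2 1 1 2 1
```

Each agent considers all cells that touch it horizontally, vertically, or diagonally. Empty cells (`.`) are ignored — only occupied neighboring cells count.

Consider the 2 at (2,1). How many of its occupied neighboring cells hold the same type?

Occupied neighbors of (2,1): (1,1)=2, (1,2)=2, (3,1)=1, (3,2)=2.
Same type (2): 3 of 4.

3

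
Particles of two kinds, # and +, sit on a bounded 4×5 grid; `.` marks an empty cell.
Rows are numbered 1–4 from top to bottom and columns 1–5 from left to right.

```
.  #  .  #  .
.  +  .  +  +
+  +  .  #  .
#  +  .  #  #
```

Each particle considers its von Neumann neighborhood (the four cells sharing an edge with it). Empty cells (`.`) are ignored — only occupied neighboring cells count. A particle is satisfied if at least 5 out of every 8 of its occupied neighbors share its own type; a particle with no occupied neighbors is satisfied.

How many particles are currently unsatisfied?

8

(1,2)# 0/1 not
(1,4)# 0/1 not
(2,2)+ 1/2 not
(2,4)+ 1/3 not
(2,5)+ 1/1 satisfied
(3,1)+ 1/2 not
(3,2)+ 3/3 satisfied
(3,4)# 1/2 not
(4,1)# 0/2 not
(4,2)+ 1/2 not
(4,4)# 2/2 satisfied
(4,5)# 1/1 satisfied
Unsatisfied: (1,2), (1,4), (2,2), (2,4), (3,1), (3,4), (4,1), (4,2) — 8 in total.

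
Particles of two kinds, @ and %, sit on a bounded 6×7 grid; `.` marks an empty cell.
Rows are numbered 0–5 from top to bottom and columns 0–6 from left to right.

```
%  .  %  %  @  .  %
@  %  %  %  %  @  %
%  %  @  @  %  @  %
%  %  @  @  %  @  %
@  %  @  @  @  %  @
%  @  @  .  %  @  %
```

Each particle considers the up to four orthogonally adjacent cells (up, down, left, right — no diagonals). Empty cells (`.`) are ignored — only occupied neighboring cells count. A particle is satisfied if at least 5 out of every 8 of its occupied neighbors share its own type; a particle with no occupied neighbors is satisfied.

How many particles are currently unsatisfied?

(0,0)% 0/1 unhappy
(0,2)% 2/2 ok
(0,3)% 2/3 ok
(0,4)@ 0/2 unhappy
(0,6)% 1/1 ok
(1,0)@ 0/3 unhappy
(1,1)% 2/3 ok
(1,2)% 3/4 ok
(1,3)% 3/4 ok
(1,4)% 2/4 unhappy
(1,5)@ 1/3 unhappy
(1,6)% 2/3 ok
(2,0)% 2/3 ok
(2,1)% 3/4 ok
(2,2)@ 2/4 unhappy
(2,3)@ 2/4 unhappy
(2,4)% 2/4 unhappy
(2,5)@ 2/4 unhappy
(2,6)% 2/3 ok
(3,0)% 2/3 ok
(3,1)% 3/4 ok
(3,2)@ 3/4 ok
(3,3)@ 3/4 ok
(3,4)% 1/4 unhappy
(3,5)@ 1/4 unhappy
(3,6)% 1/3 unhappy
(4,0)@ 0/3 unhappy
(4,1)% 1/4 unhappy
(4,2)@ 3/4 ok
(4,3)@ 3/3 ok
(4,4)@ 1/4 unhappy
(4,5)% 0/4 unhappy
(4,6)@ 0/3 unhappy
(5,0)% 0/2 unhappy
(5,1)@ 1/3 unhappy
(5,2)@ 2/2 ok
(5,4)% 0/2 unhappy
(5,5)@ 0/3 unhappy
(5,6)% 0/2 unhappy
Unsatisfied: (0,0), (0,4), (1,0), (1,4), (1,5), (2,2), (2,3), (2,4), (2,5), (3,4), (3,5), (3,6), (4,0), (4,1), (4,4), (4,5), (4,6), (5,0), (5,1), (5,4), (5,5), (5,6) — 22 in total.

22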